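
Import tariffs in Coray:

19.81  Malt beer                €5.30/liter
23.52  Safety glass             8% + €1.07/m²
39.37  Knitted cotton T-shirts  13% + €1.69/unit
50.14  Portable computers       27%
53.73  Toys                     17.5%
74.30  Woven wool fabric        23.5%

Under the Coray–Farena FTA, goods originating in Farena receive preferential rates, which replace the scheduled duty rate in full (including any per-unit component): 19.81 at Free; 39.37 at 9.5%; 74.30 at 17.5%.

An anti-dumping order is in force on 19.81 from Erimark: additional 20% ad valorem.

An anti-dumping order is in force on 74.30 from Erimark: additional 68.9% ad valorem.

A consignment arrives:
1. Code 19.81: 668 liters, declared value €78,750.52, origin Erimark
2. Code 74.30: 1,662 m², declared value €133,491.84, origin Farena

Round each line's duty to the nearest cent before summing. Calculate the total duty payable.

Line 1 (19.81, Erimark, 668 liters, €78,750.52):
Base rate for 19.81 is €5.30/liter.
19.81 has an FTA preferential rate, but origin Erimark is not Farena; base rate stands.
Additional duty on 19.81 from Erimark: +20% ad valorem. Applied ad valorem rate = 20%.
Duty = €78,750.52 × 20% + 668 × €5.30 = €19,290.50.
Line 2 (74.30, Farena, 1,662 m², €133,491.84):
Base rate for 74.30 is 23.5%.
Origin Farena qualifies under the Coray–Farena agreement and 74.30 is covered: preferential rate 17.5% applies instead.
The additional-duty order on 74.30 targets Erimark, not Farena; it does not apply.
Duty = €133,491.84 × 17.5% = €23,361.07.
Total = €19,290.50 + €23,361.07 = €42,651.57.

€42,651.57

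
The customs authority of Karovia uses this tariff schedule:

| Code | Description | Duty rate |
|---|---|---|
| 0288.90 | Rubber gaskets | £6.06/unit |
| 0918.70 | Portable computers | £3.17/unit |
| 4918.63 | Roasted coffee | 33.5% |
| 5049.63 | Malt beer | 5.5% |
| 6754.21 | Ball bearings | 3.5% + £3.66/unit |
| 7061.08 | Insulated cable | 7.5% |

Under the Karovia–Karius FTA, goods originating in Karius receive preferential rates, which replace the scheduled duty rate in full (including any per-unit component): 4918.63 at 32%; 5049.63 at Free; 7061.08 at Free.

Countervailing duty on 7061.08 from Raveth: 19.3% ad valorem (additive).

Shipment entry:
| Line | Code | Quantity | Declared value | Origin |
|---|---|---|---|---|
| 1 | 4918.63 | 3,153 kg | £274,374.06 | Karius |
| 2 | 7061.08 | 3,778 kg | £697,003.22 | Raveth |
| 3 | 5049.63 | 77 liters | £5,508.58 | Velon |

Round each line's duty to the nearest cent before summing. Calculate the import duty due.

£274,899.53

Line 1 (4918.63, Karius, 3,153 kg, £274,374.06):
Base rate for 4918.63 is 33.5%.
Origin Karius qualifies under the Karovia–Karius agreement and 4918.63 is covered: preferential rate 32% applies instead.
Duty = £274,374.06 × 32% = £87,799.70.
Line 2 (7061.08, Raveth, 3,778 kg, £697,003.22):
Base rate for 7061.08 is 7.5%.
7061.08 has an FTA preferential rate, but origin Raveth is not Karius; base rate stands.
Additional duty on 7061.08 from Raveth: +19.3%. Applied ad valorem rate: 7.5% + 19.3% = 26.8%.
Duty = £697,003.22 × 26.8% = £186,796.86.
Line 3 (5049.63, Velon, 77 liters, £5,508.58):
Base rate for 5049.63 is 5.5%.
5049.63 has an FTA preferential rate, but origin Velon is not Karius; base rate stands.
Duty = £5,508.58 × 5.5% = £302.97.
Total = £87,799.70 + £186,796.86 + £302.97 = £274,899.53.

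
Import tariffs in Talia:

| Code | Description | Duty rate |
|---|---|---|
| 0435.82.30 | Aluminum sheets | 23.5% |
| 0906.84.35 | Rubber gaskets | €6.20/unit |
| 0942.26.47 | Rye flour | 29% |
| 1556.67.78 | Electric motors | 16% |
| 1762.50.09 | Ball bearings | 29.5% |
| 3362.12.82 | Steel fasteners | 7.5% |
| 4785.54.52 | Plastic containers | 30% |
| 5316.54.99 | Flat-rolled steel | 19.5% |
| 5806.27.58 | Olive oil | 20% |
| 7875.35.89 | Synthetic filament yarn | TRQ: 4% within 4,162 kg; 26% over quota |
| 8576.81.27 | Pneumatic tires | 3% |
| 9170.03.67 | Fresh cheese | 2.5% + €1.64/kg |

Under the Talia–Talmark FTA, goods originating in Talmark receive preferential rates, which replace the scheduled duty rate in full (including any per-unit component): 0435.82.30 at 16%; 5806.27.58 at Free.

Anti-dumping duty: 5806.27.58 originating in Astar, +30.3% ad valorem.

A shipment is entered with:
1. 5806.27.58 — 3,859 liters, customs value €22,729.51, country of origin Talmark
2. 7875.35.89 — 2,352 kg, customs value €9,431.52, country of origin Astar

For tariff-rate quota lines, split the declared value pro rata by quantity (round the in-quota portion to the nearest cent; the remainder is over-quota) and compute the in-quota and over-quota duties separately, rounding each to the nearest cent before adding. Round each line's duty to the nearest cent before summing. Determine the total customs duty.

€377.26

Line 1 (5806.27.58, Talmark, 3,859 liters, €22,729.51):
Base rate for 5806.27.58 is 20%.
Origin Talmark qualifies under the Talia–Talmark agreement and 5806.27.58 is covered: preferential rate Free applies instead.
The additional-duty order on 5806.27.58 targets Astar, not Talmark; it does not apply.
Duty = €22,729.51 × 0% = €0.00.
Line 2 (7875.35.89, Astar, 2,352 kg, €9,431.52):
Code 7875.35.89 is under a tariff-rate quota (threshold 4,162 kg). Quantity 2,352 kg is within the quota, so the in-quota rate 4% applies to the full value.
Duty = €9,431.52 × 4% = €377.26.
Total = €0.00 + €377.26 = €377.26.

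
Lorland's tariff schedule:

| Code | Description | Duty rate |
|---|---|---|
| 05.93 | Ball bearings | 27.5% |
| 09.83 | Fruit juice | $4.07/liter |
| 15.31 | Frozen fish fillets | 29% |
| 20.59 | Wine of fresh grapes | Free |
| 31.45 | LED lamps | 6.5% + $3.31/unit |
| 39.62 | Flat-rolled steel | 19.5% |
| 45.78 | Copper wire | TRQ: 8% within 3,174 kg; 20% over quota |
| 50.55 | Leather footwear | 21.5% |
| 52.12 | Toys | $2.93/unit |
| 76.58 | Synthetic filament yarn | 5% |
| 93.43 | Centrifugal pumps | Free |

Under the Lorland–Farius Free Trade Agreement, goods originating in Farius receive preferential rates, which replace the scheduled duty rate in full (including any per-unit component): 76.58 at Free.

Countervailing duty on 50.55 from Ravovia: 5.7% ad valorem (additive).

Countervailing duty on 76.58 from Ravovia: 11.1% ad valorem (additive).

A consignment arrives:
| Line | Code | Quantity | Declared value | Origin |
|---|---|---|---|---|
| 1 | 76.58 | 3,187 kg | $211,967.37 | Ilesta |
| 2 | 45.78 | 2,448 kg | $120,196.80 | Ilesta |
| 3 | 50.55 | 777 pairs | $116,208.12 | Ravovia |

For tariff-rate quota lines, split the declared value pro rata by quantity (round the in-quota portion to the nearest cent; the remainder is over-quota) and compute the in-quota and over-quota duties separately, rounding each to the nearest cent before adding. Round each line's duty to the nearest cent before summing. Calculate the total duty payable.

$51,822.72

Line 1 (76.58, Ilesta, 3,187 kg, $211,967.37):
Base rate for 76.58 is 5%.
76.58 has an FTA preferential rate, but origin Ilesta is not Farius; base rate stands.
The additional-duty order on 76.58 targets Ravovia, not Ilesta; it does not apply.
Duty = $211,967.37 × 5% = $10,598.37.
Line 2 (45.78, Ilesta, 2,448 kg, $120,196.80):
Code 45.78 is under a tariff-rate quota (threshold 3,174 kg). Quantity 2,448 kg is within the quota, so the in-quota rate 8% applies to the full value.
Duty = $120,196.80 × 8% = $9,615.74.
Line 3 (50.55, Ravovia, 777 pairs, $116,208.12):
Base rate for 50.55 is 21.5%.
Additional duty on 50.55 from Ravovia: +5.7%. Applied ad valorem rate: 21.5% + 5.7% = 27.2%.
Duty = $116,208.12 × 27.2% = $31,608.61.
Total = $10,598.37 + $9,615.74 + $31,608.61 = $51,822.72.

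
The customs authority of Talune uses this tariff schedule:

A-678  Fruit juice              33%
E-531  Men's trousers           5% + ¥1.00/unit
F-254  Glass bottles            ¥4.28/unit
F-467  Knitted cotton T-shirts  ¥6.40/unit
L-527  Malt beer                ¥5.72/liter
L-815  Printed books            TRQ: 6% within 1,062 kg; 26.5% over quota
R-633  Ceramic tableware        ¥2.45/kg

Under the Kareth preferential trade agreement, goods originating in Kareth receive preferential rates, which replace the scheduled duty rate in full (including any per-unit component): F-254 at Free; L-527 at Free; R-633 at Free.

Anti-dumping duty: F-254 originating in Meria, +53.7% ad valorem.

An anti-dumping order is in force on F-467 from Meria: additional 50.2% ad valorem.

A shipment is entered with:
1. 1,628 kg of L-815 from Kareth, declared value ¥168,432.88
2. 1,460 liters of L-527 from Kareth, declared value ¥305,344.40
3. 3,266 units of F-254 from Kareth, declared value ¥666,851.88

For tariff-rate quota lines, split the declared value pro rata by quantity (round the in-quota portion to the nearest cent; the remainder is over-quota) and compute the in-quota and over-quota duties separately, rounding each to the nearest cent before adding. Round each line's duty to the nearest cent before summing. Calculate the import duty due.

¥22,110.44

Line 1 (L-815, Kareth, 1,628 kg, ¥168,432.88):
Code L-815 is under a tariff-rate quota (threshold 1,062 kg). In-quota: 1,062 kg at 6%; over-quota: 566 kg at 26.5%.
Pro-rata value split: in-quota = ¥168,432.88 × 1,062/1,628 = ¥109,874.52; over-quota = ¥168,432.88 − ¥109,874.52 = ¥58,558.36.
In-quota duty = ¥109,874.52 × 6% = ¥6,592.47. Over-quota duty = ¥58,558.36 × 26.5% = ¥15,517.97.
Line duty = ¥6,592.47 + ¥15,517.97 = ¥22,110.44.
Line 2 (L-527, Kareth, 1,460 liters, ¥305,344.40):
Base rate for L-527 is ¥5.72/liter.
Origin Kareth qualifies under the Talune–Kareth agreement and L-527 is covered: preferential rate Free applies instead.
Duty = ¥305,344.40 × 0% = ¥0.00.
Line 3 (F-254, Kareth, 3,266 units, ¥666,851.88):
Base rate for F-254 is ¥4.28/unit.
Origin Kareth qualifies under the Talune–Kareth agreement and F-254 is covered: preferential rate Free applies instead.
The additional-duty order on F-254 targets Meria, not Kareth; it does not apply.
Duty = ¥666,851.88 × 0% = ¥0.00.
Total = ¥22,110.44 + ¥0.00 + ¥0.00 = ¥22,110.44.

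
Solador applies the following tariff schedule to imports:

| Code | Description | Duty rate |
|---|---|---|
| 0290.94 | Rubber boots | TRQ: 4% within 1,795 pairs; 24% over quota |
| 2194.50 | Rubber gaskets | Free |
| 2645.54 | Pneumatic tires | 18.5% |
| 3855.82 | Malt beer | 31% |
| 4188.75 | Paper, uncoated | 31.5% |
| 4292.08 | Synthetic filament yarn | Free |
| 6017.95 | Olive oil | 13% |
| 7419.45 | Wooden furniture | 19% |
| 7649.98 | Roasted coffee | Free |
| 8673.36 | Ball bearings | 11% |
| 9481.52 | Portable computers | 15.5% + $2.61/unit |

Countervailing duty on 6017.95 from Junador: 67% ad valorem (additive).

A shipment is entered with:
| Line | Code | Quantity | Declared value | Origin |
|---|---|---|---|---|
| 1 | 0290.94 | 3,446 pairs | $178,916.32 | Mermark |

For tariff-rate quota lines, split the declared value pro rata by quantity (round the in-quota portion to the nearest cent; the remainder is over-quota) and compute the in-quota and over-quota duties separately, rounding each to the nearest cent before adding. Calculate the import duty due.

Line 1 (0290.94, Mermark, 3,446 pairs, $178,916.32):
Code 0290.94 is under a tariff-rate quota (threshold 1,795 pairs). In-quota: 1,795 pairs at 4%; over-quota: 1,651 pairs at 24%.
Pro-rata value split: in-quota = $178,916.32 × 1,795/3,446 = $93,196.40; over-quota = $178,916.32 − $93,196.40 = $85,719.92.
In-quota duty = $93,196.40 × 4% = $3,727.86. Over-quota duty = $85,719.92 × 24% = $20,572.78.
Line duty = $3,727.86 + $20,572.78 = $24,300.64.

$24,300.64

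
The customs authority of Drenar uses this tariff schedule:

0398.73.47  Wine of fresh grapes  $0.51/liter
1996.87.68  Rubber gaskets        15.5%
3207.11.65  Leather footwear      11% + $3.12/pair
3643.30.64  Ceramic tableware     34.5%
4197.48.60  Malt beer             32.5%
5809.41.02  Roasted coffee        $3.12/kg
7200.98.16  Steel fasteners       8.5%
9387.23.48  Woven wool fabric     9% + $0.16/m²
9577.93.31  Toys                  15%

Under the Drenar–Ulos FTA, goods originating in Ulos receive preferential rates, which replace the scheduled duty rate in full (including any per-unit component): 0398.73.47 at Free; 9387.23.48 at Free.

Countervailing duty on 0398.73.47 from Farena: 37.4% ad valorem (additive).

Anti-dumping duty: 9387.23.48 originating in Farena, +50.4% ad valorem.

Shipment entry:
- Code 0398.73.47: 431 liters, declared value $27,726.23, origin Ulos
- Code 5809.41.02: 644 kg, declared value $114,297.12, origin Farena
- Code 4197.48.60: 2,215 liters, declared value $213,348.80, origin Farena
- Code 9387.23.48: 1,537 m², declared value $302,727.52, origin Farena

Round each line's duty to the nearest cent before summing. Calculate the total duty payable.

Line 1 (0398.73.47, Ulos, 431 liters, $27,726.23):
Base rate for 0398.73.47 is $0.51/liter.
Origin Ulos qualifies under the Drenar–Ulos agreement and 0398.73.47 is covered: preferential rate Free applies instead.
The additional-duty order on 0398.73.47 targets Farena, not Ulos; it does not apply.
Duty = $27,726.23 × 0% = $0.00.
Line 2 (5809.41.02, Farena, 644 kg, $114,297.12):
Base rate for 5809.41.02 is $3.12/kg.
Duty = 644 × $3.12 = $2,009.28.
Line 3 (4197.48.60, Farena, 2,215 liters, $213,348.80):
Base rate for 4197.48.60 is 32.5%.
Duty = $213,348.80 × 32.5% = $69,338.36.
Line 4 (9387.23.48, Farena, 1,537 m², $302,727.52):
Base rate for 9387.23.48 is 9% + $0.16/m².
9387.23.48 has an FTA preferential rate, but origin Farena is not Ulos; base rate stands.
Additional duty on 9387.23.48 from Farena: +50.4%. Applied ad valorem rate: 9% + 50.4% = 59.4%.
Duty = $302,727.52 × 59.4% + 1,537 × $0.16 = $180,066.07.
Total = $0.00 + $2,009.28 + $69,338.36 + $180,066.07 = $251,413.71.

$251,413.71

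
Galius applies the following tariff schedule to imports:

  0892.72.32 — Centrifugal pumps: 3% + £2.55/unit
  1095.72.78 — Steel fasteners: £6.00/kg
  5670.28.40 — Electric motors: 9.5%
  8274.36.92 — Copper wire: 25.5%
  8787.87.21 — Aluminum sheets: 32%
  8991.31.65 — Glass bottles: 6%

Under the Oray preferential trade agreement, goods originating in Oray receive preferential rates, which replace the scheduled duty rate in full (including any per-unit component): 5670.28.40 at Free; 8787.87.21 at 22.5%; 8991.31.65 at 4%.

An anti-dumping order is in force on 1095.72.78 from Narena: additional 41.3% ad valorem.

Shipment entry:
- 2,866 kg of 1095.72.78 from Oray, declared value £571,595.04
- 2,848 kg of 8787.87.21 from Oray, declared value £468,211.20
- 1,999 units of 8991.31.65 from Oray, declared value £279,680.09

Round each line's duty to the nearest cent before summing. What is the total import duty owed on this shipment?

£133,730.72

Line 1 (1095.72.78, Oray, 2,866 kg, £571,595.04):
Base rate for 1095.72.78 is £6.00/kg.
Origin Oray is the FTA partner but 1095.72.78 is not on the preference list; base rate stands.
The additional-duty order on 1095.72.78 targets Narena, not Oray; it does not apply.
Duty = 2,866 × £6.00 = £17,196.00.
Line 2 (8787.87.21, Oray, 2,848 kg, £468,211.20):
Base rate for 8787.87.21 is 32%.
Origin Oray qualifies under the Galius–Oray agreement and 8787.87.21 is covered: preferential rate 22.5% applies instead.
Duty = £468,211.20 × 22.5% = £105,347.52.
Line 3 (8991.31.65, Oray, 1,999 units, £279,680.09):
Base rate for 8991.31.65 is 6%.
Origin Oray qualifies under the Galius–Oray agreement and 8991.31.65 is covered: preferential rate 4% applies instead.
Duty = £279,680.09 × 4% = £11,187.20.
Total = £17,196.00 + £105,347.52 + £11,187.20 = £133,730.72.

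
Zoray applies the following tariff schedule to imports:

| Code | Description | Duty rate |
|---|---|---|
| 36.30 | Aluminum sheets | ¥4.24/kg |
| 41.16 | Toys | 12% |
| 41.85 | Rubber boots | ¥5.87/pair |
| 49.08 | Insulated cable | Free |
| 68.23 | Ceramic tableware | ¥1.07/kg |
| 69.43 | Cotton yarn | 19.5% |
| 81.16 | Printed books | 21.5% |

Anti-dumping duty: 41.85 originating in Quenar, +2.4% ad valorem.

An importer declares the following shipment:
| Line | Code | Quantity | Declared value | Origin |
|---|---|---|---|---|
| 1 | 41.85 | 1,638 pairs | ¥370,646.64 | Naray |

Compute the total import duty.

¥9,615.06

Line 1 (41.85, Naray, 1,638 pairs, ¥370,646.64):
Base rate for 41.85 is ¥5.87/pair.
The additional-duty order on 41.85 targets Quenar, not Naray; it does not apply.
Duty = 1,638 × ¥5.87 = ¥9,615.06.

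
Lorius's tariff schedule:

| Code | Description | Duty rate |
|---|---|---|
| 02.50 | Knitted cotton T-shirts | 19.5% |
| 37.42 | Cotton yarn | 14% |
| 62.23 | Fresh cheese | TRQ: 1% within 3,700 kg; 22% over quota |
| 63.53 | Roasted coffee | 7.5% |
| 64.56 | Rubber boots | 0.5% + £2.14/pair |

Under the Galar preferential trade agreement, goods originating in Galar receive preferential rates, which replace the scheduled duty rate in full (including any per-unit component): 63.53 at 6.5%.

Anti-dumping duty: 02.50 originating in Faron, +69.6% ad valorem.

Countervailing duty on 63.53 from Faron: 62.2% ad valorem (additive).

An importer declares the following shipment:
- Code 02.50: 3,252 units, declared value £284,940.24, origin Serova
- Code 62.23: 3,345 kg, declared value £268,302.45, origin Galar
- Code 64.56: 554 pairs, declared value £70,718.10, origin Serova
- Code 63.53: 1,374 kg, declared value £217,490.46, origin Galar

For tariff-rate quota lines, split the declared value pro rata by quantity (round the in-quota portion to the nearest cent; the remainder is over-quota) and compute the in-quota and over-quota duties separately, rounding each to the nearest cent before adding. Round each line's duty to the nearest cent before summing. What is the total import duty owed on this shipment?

Line 1 (02.50, Serova, 3,252 units, £284,940.24):
Base rate for 02.50 is 19.5%.
The additional-duty order on 02.50 targets Faron, not Serova; it does not apply.
Duty = £284,940.24 × 19.5% = £55,563.35.
Line 2 (62.23, Galar, 3,345 kg, £268,302.45):
Code 62.23 is under a tariff-rate quota (threshold 3,700 kg). Quantity 3,345 kg is within the quota, so the in-quota rate 1% applies to the full value.
Duty = £268,302.45 × 1% = £2,683.02.
Line 3 (64.56, Serova, 554 pairs, £70,718.10):
Base rate for 64.56 is 0.5% + £2.14/pair.
Duty = £70,718.10 × 0.5% + 554 × £2.14 = £1,539.15.
Line 4 (63.53, Galar, 1,374 kg, £217,490.46):
Base rate for 63.53 is 7.5%.
Origin Galar qualifies under the Lorius–Galar agreement and 63.53 is covered: preferential rate 6.5% applies instead.
The additional-duty order on 63.53 targets Faron, not Galar; it does not apply.
Duty = £217,490.46 × 6.5% = £14,136.88.
Total = £55,563.35 + £2,683.02 + £1,539.15 + £14,136.88 = £73,922.40.

£73,922.40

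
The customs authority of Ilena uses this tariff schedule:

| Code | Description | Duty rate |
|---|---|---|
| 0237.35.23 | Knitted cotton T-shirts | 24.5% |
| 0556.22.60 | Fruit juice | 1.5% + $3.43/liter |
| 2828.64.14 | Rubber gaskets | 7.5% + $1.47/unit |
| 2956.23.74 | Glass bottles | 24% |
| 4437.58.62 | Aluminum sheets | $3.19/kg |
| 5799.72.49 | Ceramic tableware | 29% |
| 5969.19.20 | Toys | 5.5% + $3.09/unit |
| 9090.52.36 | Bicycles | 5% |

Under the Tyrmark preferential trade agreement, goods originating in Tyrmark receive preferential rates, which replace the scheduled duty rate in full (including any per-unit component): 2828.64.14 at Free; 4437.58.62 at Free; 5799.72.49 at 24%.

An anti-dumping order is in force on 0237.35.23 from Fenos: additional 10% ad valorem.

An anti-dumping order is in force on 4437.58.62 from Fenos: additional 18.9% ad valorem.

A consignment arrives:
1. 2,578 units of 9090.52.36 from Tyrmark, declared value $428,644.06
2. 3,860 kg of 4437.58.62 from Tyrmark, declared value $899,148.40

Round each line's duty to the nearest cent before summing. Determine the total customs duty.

$21,432.20

Line 1 (9090.52.36, Tyrmark, 2,578 units, $428,644.06):
Base rate for 9090.52.36 is 5%.
Origin Tyrmark is the FTA partner but 9090.52.36 is not on the preference list; base rate stands.
Duty = $428,644.06 × 5% = $21,432.20.
Line 2 (4437.58.62, Tyrmark, 3,860 kg, $899,148.40):
Base rate for 4437.58.62 is $3.19/kg.
Origin Tyrmark qualifies under the Ilena–Tyrmark agreement and 4437.58.62 is covered: preferential rate Free applies instead.
The additional-duty order on 4437.58.62 targets Fenos, not Tyrmark; it does not apply.
Duty = $899,148.40 × 0% = $0.00.
Total = $21,432.20 + $0.00 = $21,432.20.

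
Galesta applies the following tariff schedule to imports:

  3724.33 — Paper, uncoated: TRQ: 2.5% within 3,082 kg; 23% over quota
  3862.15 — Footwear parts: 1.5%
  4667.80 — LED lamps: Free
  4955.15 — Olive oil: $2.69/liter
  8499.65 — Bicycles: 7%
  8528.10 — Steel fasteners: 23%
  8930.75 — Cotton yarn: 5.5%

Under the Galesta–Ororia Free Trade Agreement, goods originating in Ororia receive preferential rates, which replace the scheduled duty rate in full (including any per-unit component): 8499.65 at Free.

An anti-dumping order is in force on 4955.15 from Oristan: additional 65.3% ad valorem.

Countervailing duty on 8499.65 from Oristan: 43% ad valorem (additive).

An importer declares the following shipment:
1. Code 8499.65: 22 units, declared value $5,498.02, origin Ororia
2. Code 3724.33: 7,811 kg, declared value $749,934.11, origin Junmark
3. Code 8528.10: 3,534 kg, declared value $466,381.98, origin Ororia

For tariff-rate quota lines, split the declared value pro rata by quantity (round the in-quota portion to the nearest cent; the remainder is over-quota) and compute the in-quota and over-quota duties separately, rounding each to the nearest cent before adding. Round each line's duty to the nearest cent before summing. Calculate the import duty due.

Line 1 (8499.65, Ororia, 22 units, $5,498.02):
Base rate for 8499.65 is 7%.
Origin Ororia qualifies under the Galesta–Ororia agreement and 8499.65 is covered: preferential rate Free applies instead.
The additional-duty order on 8499.65 targets Oristan, not Ororia; it does not apply.
Duty = $5,498.02 × 0% = $0.00.
Line 2 (3724.33, Junmark, 7,811 kg, $749,934.11):
Code 3724.33 is under a tariff-rate quota (threshold 3,082 kg). In-quota: 3,082 kg at 2.5%; over-quota: 4,729 kg at 23%.
Pro-rata value split: in-quota = $749,934.11 × 3,082/7,811 = $295,902.82; over-quota = $749,934.11 − $295,902.82 = $454,031.29.
In-quota duty = $295,902.82 × 2.5% = $7,397.57. Over-quota duty = $454,031.29 × 23% = $104,427.20.
Line duty = $7,397.57 + $104,427.20 = $111,824.77.
Line 3 (8528.10, Ororia, 3,534 kg, $466,381.98):
Base rate for 8528.10 is 23%.
Origin Ororia is the FTA partner but 8528.10 is not on the preference list; base rate stands.
Duty = $466,381.98 × 23% = $107,267.86.
Total = $0.00 + $111,824.77 + $107,267.86 = $219,092.63.

$219,092.63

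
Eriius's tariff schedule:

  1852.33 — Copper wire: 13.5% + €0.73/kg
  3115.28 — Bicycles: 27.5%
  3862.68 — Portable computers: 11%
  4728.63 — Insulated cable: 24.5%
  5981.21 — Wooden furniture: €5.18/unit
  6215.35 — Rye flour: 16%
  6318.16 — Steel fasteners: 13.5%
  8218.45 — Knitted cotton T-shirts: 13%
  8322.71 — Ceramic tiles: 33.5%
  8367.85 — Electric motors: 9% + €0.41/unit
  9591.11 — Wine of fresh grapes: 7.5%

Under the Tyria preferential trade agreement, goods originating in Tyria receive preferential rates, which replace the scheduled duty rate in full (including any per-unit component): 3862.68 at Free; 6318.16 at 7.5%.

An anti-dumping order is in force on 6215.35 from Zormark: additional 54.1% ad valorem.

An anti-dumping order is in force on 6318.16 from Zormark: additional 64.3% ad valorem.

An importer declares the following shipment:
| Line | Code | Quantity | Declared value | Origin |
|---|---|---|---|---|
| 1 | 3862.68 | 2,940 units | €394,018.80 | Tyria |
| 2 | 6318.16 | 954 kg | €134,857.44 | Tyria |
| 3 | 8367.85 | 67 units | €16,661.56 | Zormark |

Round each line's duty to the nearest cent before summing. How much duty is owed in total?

Line 1 (3862.68, Tyria, 2,940 units, €394,018.80):
Base rate for 3862.68 is 11%.
Origin Tyria qualifies under the Eriius–Tyria agreement and 3862.68 is covered: preferential rate Free applies instead.
Duty = €394,018.80 × 0% = €0.00.
Line 2 (6318.16, Tyria, 954 kg, €134,857.44):
Base rate for 6318.16 is 13.5%.
Origin Tyria qualifies under the Eriius–Tyria agreement and 6318.16 is covered: preferential rate 7.5% applies instead.
The additional-duty order on 6318.16 targets Zormark, not Tyria; it does not apply.
Duty = €134,857.44 × 7.5% = €10,114.31.
Line 3 (8367.85, Zormark, 67 units, €16,661.56):
Base rate for 8367.85 is 9% + €0.41/unit.
Duty = €16,661.56 × 9% + 67 × €0.41 = €1,527.01.
Total = €0.00 + €10,114.31 + €1,527.01 = €11,641.32.

€11,641.32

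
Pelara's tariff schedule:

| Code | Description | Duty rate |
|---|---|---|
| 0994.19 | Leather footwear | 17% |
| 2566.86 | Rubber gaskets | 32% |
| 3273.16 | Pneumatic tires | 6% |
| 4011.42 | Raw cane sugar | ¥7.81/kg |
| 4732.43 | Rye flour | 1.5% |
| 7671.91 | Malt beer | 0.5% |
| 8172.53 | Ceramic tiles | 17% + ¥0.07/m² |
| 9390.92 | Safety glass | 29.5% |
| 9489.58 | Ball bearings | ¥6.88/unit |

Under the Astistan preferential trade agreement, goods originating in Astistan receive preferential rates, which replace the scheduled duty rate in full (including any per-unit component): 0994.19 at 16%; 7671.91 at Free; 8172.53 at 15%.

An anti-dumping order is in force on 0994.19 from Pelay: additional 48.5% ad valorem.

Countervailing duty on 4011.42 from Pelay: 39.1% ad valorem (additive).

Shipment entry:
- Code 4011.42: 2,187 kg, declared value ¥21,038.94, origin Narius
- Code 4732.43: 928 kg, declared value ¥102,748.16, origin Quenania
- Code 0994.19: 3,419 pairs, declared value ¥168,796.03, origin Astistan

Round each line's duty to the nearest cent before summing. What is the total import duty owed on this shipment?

Line 1 (4011.42, Narius, 2,187 kg, ¥21,038.94):
Base rate for 4011.42 is ¥7.81/kg.
The additional-duty order on 4011.42 targets Pelay, not Narius; it does not apply.
Duty = 2,187 × ¥7.81 = ¥17,080.47.
Line 2 (4732.43, Quenania, 928 kg, ¥102,748.16):
Base rate for 4732.43 is 1.5%.
Duty = ¥102,748.16 × 1.5% = ¥1,541.22.
Line 3 (0994.19, Astistan, 3,419 pairs, ¥168,796.03):
Base rate for 0994.19 is 17%.
Origin Astistan qualifies under the Pelara–Astistan agreement and 0994.19 is covered: preferential rate 16% applies instead.
The additional-duty order on 0994.19 targets Pelay, not Astistan; it does not apply.
Duty = ¥168,796.03 × 16% = ¥27,007.36.
Total = ¥17,080.47 + ¥1,541.22 + ¥27,007.36 = ¥45,629.05.

¥45,629.05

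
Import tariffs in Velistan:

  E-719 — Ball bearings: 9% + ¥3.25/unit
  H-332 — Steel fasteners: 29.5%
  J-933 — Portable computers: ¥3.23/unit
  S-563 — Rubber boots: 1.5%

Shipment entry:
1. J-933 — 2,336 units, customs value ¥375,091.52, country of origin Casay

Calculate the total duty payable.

Line 1 (J-933, Casay, 2,336 units, ¥375,091.52):
Base rate for J-933 is ¥3.23/unit.
Duty = 2,336 × ¥3.23 = ¥7,545.28.

¥7,545.28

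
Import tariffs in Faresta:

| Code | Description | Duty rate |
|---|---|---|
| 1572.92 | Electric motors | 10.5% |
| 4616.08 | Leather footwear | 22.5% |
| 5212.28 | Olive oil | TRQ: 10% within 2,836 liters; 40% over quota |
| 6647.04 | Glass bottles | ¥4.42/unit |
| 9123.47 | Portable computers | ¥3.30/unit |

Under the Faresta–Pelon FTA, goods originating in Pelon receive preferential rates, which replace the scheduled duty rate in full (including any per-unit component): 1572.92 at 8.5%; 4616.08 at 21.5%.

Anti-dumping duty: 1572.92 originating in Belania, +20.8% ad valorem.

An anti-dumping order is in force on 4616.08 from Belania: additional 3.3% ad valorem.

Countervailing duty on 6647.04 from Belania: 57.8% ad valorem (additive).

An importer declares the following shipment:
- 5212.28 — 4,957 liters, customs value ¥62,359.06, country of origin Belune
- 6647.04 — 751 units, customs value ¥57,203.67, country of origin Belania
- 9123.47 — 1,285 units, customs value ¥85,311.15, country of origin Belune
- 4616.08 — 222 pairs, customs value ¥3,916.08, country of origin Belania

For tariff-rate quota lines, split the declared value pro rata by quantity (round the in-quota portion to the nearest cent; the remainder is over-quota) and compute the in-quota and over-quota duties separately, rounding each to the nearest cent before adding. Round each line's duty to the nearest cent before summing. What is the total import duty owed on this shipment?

¥55,874.55

Line 1 (5212.28, Belune, 4,957 liters, ¥62,359.06):
Code 5212.28 is under a tariff-rate quota (threshold 2,836 liters). In-quota: 2,836 liters at 10%; over-quota: 2,121 liters at 40%.
Pro-rata value split: in-quota = ¥62,359.06 × 2,836/4,957 = ¥35,676.88; over-quota = ¥62,359.06 − ¥35,676.88 = ¥26,682.18.
In-quota duty = ¥35,676.88 × 10% = ¥3,567.69. Over-quota duty = ¥26,682.18 × 40% = ¥10,672.87.
Line duty = ¥3,567.69 + ¥10,672.87 = ¥14,240.56.
Line 2 (6647.04, Belania, 751 units, ¥57,203.67):
Base rate for 6647.04 is ¥4.42/unit.
Additional duty on 6647.04 from Belania: +57.8% ad valorem. Applied ad valorem rate = 57.8%.
Duty = ¥57,203.67 × 57.8% + 751 × ¥4.42 = ¥36,383.14.
Line 3 (9123.47, Belune, 1,285 units, ¥85,311.15):
Base rate for 9123.47 is ¥3.30/unit.
Duty = 1,285 × ¥3.30 = ¥4,240.50.
Line 4 (4616.08, Belania, 222 pairs, ¥3,916.08):
Base rate for 4616.08 is 22.5%.
4616.08 has an FTA preferential rate, but origin Belania is not Pelon; base rate stands.
Additional duty on 4616.08 from Belania: +3.3%. Applied ad valorem rate: 22.5% + 3.3% = 25.8%.
Duty = ¥3,916.08 × 25.8% = ¥1,010.35.
Total = ¥14,240.56 + ¥36,383.14 + ¥4,240.50 + ¥1,010.35 = ¥55,874.55.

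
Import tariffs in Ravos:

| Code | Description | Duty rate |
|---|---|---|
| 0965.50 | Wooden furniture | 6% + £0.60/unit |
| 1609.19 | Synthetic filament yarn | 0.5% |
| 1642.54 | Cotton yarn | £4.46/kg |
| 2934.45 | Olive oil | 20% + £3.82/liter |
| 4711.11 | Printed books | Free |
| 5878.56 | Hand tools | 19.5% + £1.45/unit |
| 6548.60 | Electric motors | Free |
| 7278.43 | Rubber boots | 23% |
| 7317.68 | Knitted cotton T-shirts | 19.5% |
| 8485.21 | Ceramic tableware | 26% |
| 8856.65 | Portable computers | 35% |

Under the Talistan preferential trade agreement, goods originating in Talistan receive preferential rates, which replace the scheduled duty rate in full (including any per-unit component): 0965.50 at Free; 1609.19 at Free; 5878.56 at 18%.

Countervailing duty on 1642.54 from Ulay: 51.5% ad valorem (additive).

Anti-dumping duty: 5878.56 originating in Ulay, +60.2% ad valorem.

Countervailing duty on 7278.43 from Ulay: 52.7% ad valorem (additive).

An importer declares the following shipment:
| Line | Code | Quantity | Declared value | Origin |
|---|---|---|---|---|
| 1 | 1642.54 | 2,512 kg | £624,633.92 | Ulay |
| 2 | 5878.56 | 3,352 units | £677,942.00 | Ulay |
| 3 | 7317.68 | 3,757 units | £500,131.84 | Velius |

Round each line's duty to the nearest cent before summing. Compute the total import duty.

£975,595.87

Line 1 (1642.54, Ulay, 2,512 kg, £624,633.92):
Base rate for 1642.54 is £4.46/kg.
Additional duty on 1642.54 from Ulay: +51.5% ad valorem. Applied ad valorem rate = 51.5%.
Duty = £624,633.92 × 51.5% + 2,512 × £4.46 = £332,889.99.
Line 2 (5878.56, Ulay, 3,352 units, £677,942.00):
Base rate for 5878.56 is 19.5% + £1.45/unit.
5878.56 has an FTA preferential rate, but origin Ulay is not Talistan; base rate stands.
Additional duty on 5878.56 from Ulay: +60.2%. Applied ad valorem rate: 19.5% + 60.2% = 79.7%.
Duty = £677,942.00 × 79.7% + 3,352 × £1.45 = £545,180.17.
Line 3 (7317.68, Velius, 3,757 units, £500,131.84):
Base rate for 7317.68 is 19.5%.
Duty = £500,131.84 × 19.5% = £97,525.71.
Total = £332,889.99 + £545,180.17 + £97,525.71 = £975,595.87.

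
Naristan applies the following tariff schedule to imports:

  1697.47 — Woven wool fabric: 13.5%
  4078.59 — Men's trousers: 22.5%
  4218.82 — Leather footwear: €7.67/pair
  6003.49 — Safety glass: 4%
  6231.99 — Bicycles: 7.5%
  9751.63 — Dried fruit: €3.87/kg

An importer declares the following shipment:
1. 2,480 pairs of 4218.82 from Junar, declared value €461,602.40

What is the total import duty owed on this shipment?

Line 1 (4218.82, Junar, 2,480 pairs, €461,602.40):
Base rate for 4218.82 is €7.67/pair.
Duty = 2,480 × €7.67 = €19,021.60.

€19,021.60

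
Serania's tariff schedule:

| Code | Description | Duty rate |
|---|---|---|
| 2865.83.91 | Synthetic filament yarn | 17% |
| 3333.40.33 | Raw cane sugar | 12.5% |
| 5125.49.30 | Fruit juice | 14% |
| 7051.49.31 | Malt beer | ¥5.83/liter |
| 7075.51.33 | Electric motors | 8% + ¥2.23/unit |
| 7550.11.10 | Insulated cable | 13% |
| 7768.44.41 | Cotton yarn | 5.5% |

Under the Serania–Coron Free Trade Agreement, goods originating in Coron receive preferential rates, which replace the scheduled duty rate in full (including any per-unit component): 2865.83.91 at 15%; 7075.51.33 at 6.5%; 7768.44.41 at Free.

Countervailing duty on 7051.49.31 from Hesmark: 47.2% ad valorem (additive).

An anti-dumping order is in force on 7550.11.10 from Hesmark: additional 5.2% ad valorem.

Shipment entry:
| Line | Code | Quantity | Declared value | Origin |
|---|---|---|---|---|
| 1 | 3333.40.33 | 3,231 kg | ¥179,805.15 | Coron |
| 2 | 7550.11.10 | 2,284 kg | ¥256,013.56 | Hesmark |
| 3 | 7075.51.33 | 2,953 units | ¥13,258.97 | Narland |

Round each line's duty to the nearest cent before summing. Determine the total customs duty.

Line 1 (3333.40.33, Coron, 3,231 kg, ¥179,805.15):
Base rate for 3333.40.33 is 12.5%.
Origin Coron is the FTA partner but 3333.40.33 is not on the preference list; base rate stands.
Duty = ¥179,805.15 × 12.5% = ¥22,475.64.
Line 2 (7550.11.10, Hesmark, 2,284 kg, ¥256,013.56):
Base rate for 7550.11.10 is 13%.
Additional duty on 7550.11.10 from Hesmark: +5.2%. Applied ad valorem rate: 13% + 5.2% = 18.2%.
Duty = ¥256,013.56 × 18.2% = ¥46,594.47.
Line 3 (7075.51.33, Narland, 2,953 units, ¥13,258.97):
Base rate for 7075.51.33 is 8% + ¥2.23/unit.
7075.51.33 has an FTA preferential rate, but origin Narland is not Coron; base rate stands.
Duty = ¥13,258.97 × 8% + 2,953 × ¥2.23 = ¥7,645.91.
Total = ¥22,475.64 + ¥46,594.47 + ¥7,645.91 = ¥76,716.02.

¥76,716.02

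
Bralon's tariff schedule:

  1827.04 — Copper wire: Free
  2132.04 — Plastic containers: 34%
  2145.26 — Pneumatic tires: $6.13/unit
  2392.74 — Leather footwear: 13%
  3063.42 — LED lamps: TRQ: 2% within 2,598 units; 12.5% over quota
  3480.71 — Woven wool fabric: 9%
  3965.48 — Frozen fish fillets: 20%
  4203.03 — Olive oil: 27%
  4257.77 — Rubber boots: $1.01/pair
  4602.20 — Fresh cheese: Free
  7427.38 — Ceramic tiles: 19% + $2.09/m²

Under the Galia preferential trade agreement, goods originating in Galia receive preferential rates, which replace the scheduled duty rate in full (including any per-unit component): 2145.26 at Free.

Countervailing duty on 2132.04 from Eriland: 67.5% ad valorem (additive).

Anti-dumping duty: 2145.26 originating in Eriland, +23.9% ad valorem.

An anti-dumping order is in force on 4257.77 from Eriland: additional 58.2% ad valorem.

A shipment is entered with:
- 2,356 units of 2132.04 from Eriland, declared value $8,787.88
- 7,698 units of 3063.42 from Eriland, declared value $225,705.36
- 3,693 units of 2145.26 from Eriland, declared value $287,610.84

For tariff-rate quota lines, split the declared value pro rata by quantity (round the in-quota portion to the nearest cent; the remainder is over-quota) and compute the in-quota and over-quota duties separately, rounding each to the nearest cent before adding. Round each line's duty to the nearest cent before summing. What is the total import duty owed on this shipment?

$120,511.75

Line 1 (2132.04, Eriland, 2,356 units, $8,787.88):
Base rate for 2132.04 is 34%.
Additional duty on 2132.04 from Eriland: +67.5%. Applied ad valorem rate: 34% + 67.5% = 101.5%.
Duty = $8,787.88 × 101.5% = $8,919.70.
Line 2 (3063.42, Eriland, 7,698 units, $225,705.36):
Code 3063.42 is under a tariff-rate quota (threshold 2,598 units). In-quota: 2,598 units at 2%; over-quota: 5,100 units at 12.5%.
Pro-rata value split: in-quota = $225,705.36 × 2,598/7,698 = $76,173.36; over-quota = $225,705.36 − $76,173.36 = $149,532.00.
In-quota duty = $76,173.36 × 2% = $1,523.47. Over-quota duty = $149,532.00 × 12.5% = $18,691.50.
Line duty = $1,523.47 + $18,691.50 = $20,214.97.
Line 3 (2145.26, Eriland, 3,693 units, $287,610.84):
Base rate for 2145.26 is $6.13/unit.
2145.26 has an FTA preferential rate, but origin Eriland is not Galia; base rate stands.
Additional duty on 2145.26 from Eriland: +23.9% ad valorem. Applied ad valorem rate = 23.9%.
Duty = $287,610.84 × 23.9% + 3,693 × $6.13 = $91,377.08.
Total = $8,919.70 + $20,214.97 + $91,377.08 = $120,511.75.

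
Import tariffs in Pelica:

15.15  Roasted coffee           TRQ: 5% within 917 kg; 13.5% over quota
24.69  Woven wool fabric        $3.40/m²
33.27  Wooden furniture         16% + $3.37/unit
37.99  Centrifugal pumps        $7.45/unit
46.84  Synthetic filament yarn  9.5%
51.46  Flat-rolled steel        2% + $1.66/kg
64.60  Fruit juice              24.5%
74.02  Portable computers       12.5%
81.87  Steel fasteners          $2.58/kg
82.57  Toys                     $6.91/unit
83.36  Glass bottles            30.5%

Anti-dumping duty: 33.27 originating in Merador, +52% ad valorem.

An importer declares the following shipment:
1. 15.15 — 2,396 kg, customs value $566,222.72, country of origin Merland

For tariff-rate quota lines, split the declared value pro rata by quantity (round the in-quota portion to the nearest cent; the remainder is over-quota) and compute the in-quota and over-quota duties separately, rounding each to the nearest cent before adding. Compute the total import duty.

$58,020.10

Line 1 (15.15, Merland, 2,396 kg, $566,222.72):
Code 15.15 is under a tariff-rate quota (threshold 917 kg). In-quota: 917 kg at 5%; over-quota: 1,479 kg at 13.5%.
Pro-rata value split: in-quota = $566,222.72 × 917/2,396 = $216,705.44; over-quota = $566,222.72 − $216,705.44 = $349,517.28.
In-quota duty = $216,705.44 × 5% = $10,835.27. Over-quota duty = $349,517.28 × 13.5% = $47,184.83.
Line duty = $10,835.27 + $47,184.83 = $58,020.10.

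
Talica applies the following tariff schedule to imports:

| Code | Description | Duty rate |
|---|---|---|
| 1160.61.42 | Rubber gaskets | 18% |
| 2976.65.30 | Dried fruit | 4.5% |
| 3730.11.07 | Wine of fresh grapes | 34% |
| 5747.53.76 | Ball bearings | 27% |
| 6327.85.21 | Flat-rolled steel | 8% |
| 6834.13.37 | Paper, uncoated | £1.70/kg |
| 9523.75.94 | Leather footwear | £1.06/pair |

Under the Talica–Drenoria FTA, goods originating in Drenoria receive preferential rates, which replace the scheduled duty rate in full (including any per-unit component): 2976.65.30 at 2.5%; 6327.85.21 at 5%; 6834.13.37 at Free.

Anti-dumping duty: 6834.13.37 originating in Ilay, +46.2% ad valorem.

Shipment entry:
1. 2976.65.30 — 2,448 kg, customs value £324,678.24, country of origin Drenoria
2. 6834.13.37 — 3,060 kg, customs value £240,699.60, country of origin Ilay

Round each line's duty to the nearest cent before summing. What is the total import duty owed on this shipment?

£124,522.18

Line 1 (2976.65.30, Drenoria, 2,448 kg, £324,678.24):
Base rate for 2976.65.30 is 4.5%.
Origin Drenoria qualifies under the Talica–Drenoria agreement and 2976.65.30 is covered: preferential rate 2.5% applies instead.
Duty = £324,678.24 × 2.5% = £8,116.96.
Line 2 (6834.13.37, Ilay, 3,060 kg, £240,699.60):
Base rate for 6834.13.37 is £1.70/kg.
6834.13.37 has an FTA preferential rate, but origin Ilay is not Drenoria; base rate stands.
Additional duty on 6834.13.37 from Ilay: +46.2% ad valorem. Applied ad valorem rate = 46.2%.
Duty = £240,699.60 × 46.2% + 3,060 × £1.70 = £116,405.22.
Total = £8,116.96 + £116,405.22 = £124,522.18.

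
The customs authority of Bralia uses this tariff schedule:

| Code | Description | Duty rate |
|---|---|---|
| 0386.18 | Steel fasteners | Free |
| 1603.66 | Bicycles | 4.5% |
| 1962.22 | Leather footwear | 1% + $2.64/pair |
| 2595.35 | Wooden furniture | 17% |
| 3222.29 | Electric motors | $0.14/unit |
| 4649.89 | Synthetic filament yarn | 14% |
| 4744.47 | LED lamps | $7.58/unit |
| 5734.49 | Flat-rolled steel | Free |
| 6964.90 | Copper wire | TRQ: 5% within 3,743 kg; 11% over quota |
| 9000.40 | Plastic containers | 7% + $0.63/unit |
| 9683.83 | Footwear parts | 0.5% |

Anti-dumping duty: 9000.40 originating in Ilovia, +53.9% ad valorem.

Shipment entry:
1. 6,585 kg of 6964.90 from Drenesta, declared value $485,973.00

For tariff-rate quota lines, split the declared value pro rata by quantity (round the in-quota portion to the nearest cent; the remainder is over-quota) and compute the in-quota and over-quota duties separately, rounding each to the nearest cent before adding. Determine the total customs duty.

Line 1 (6964.90, Drenesta, 6,585 kg, $485,973.00):
Code 6964.90 is under a tariff-rate quota (threshold 3,743 kg). In-quota: 3,743 kg at 5%; over-quota: 2,842 kg at 11%.
Pro-rata value split: in-quota = $485,973.00 × 3,743/6,585 = $276,233.40; over-quota = $485,973.00 − $276,233.40 = $209,739.60.
In-quota duty = $276,233.40 × 5% = $13,811.67. Over-quota duty = $209,739.60 × 11% = $23,071.36.
Line duty = $13,811.67 + $23,071.36 = $36,883.03.

$36,883.03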